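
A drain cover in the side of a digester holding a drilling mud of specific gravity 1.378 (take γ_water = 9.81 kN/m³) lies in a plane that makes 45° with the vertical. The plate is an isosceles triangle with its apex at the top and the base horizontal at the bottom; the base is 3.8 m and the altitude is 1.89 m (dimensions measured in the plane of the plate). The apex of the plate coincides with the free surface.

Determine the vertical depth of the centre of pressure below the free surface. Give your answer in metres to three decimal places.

γ = 1.378 × 9.81 = 13.51818 kN/m³.
The plate makes 45° with the vertical, i.e. θ = 90° − 45° = 45° to the horizontal. Measuring y along the incline from the free-surface line, vertical depth h = y·sinθ with sinθ = 0.707107.
With the apex up, the centroid sits 2h/3 = 2 × 1.89/3 = 1.26 m below the apex, so y_c = 1.26 m and h_c = 1.26 × 0.707107 = 0.890955 m.
A = ½ × 3.8 × 1.89 = 3.591 m².
Resultant F = γ·h_c·A = 13.51818 × 0.890955 × 3.591 = 43.2503 kN.
I_c = b·h³/36 = 3.8 × 1.89³/36 = 0.712634 m⁴.
Centre of pressure: y_p = y_c + I_c/(y_c·A) = 1.26 + 0.712634/(1.26 × 3.591) = 1.26 + 0.1575 = 1.4175 m along the plane.
Vertically, h_p = y_p·sinθ = 1.4175 × 0.707107 = 1.00232 m.

h_p = 1.002 m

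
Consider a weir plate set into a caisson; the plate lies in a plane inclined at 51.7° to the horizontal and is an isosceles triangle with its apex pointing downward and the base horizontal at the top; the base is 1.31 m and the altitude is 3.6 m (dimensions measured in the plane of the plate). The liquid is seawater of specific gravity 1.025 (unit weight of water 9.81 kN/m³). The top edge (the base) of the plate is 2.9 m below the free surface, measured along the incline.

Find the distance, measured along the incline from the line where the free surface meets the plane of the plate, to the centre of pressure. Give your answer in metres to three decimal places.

γ = 1.025 × 9.81 = 10.05525 kN/m³.
Let θ = 51.7° be the plate's angle to the horizontal; measure y along the incline from where the plane meets the free surface. Vertical depth h = y·sinθ with sinθ = 0.784776.
With the apex down, the centroid sits h/3 = 3.6/3 = 1.2 m below the base (the top edge), so y_c = 2.9 + 1.2 = 4.1 m and h_c = 4.1 × 0.784776 = 3.21758 m.
A = ½ × 1.31 × 3.6 = 2.358 m².
Resultant F = γ·h_c·A = 10.05525 × 3.21758 × 2.358 = 76.2897 kN.
I_c = b·h³/36 = 1.31 × 3.6³/36 = 1.69776 m⁴.
Centre of pressure: y_p = y_c + I_c/(y_c·A) = 4.1 + 1.69776/(4.1 × 2.358) = 4.1 + 0.17561 = 4.27561 m along the plane.

y_p = 4.276 m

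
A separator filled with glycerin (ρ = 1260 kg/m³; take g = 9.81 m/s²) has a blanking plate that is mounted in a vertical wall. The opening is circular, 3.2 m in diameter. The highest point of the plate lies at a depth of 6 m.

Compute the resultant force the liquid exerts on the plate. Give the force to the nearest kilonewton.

F ≈ 756 kN

γ = ρg = 1260 × 9.81 / 1000 = 12.3606 kN/m³.
The centroid is at the centre, 1.6 m below the top of the plate, so the centroid depth is h_c = 6 + 1.6 = 7.6 m.
A = π(1.6)² = 8.04248 m².
Resultant F = γ·h_c·A = 12.3606 × 7.6 × 8.04248 = 755.515 kN.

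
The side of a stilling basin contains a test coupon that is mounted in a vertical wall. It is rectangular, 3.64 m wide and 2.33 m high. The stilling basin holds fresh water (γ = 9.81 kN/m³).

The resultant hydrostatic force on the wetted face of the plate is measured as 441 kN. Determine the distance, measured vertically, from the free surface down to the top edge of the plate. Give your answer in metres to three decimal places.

γ = 9.81 kN/m³.
A = 3.64 × 2.33 = 8.4812 m².
From F = γ·h_c·A, the centroid depth is h_c = 441/(9.81 × 8.4812) = 5.30044 m.
The centroid lies 2.33/2 = 1.165 m below the top edge, so the top edge sits at h_top = 5.30044 − 1.165 = 4.13544 m below the surface.

d_top ≈ 4.135 m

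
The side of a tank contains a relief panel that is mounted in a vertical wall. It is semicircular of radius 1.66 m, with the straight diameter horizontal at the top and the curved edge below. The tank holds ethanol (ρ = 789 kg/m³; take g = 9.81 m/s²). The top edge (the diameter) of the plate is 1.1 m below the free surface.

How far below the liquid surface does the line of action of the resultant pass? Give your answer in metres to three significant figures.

γ = ρg = 789 × 9.81 / 1000 = 7.74009 kN/m³.
The centroid of a semicircle lies 4r/(3π) = 0.704526 m from the diameter, here below the top edge, so the centroid depth is h_c = 1.1 + 0.704526 = 1.80453 m.
A = πr²/2 = π × 1.66²/2 = 4.32849 m².
Resultant F = γ·h_c·A = 7.74009 × 1.80453 × 4.32849 = 60.457 kN.
I_c = (π/8 − 8/(9π))·r⁴ = 0.109757 × 1.66⁴ = 0.833421 m⁴.
Centre of pressure: y_p = y_c + I_c/(y_c·A) = 1.80453 + 0.833421/(1.80453 × 4.32849) = 1.80453 + 0.1067 = 1.91123 m along the plane.

h_p = 1.91 m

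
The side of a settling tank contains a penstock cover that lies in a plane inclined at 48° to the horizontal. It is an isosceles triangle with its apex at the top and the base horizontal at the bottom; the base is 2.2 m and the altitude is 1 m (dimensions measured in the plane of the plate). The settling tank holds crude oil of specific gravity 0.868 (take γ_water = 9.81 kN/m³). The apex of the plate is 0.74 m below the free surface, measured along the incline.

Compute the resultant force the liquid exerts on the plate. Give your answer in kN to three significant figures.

γ = 0.868 × 9.81 = 8.51508 kN/m³.
Let θ = 48° be the plate's angle to the horizontal; measure y along the incline from where the plane meets the free surface. Vertical depth h = y·sinθ with sinθ = 0.743145.
With the apex up, the centroid sits 2h/3 = 2 × 1/3 = 0.666667 m below the apex, so y_c = 0.74 + 0.666667 = 1.40667 m and h_c = 1.40667 × 0.743145 = 1.04536 m.
A = ½ × 2.2 × 1 = 1.1 m².
Resultant F = γ·h_c·A = 8.51508 × 1.04536 × 1.1 = 9.79146 kN.

F ≈ 9.79 kN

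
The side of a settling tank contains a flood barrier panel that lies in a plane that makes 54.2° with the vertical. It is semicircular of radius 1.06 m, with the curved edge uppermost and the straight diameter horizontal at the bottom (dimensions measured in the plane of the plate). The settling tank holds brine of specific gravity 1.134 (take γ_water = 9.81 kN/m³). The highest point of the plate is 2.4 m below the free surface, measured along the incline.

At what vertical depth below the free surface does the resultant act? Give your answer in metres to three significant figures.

h_p = 1.78 m

γ = 1.134 × 9.81 = 11.12454 kN/m³.
The plate makes 54.2° with the vertical, i.e. θ = 90° − 54.2° = 35.8° to the horizontal. Measuring y along the incline from the free-surface line, vertical depth h = y·sinθ with sinθ = 0.584958.
The centroid lies 4r/(3π) = 0.449878 m above the diameter, so r − 4r/(3π) = 1.06 − 0.449878 = 0.610122 m below the topmost point, so y_c = 2.4 + 0.610122 = 3.01012 m and h_c = 3.01012 × 0.584958 = 1.76079 m.
A = πr²/2 = π × 1.06²/2 = 1.76495 m².
Resultant F = γ·h_c·A = 11.12454 × 1.76079 × 1.76495 = 34.5718 kN.
I_c = (π/8 − 8/(9π))·r⁴ = 0.109757 × 1.06⁴ = 0.138566 m⁴.
Centre of pressure: y_p = y_c + I_c/(y_c·A) = 3.01012 + 0.138566/(3.01012 × 1.76495) = 3.01012 + 0.026082 = 3.0362 m along the plane.
Vertically, h_p = y_p·sinθ = 3.0362 × 0.584958 = 1.77605 m.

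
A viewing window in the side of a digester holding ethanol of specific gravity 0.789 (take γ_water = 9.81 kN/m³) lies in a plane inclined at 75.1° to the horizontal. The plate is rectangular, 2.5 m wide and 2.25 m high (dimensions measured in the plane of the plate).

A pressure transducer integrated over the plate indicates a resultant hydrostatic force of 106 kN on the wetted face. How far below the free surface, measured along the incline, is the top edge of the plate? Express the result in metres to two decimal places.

γ = 0.789 × 9.81 = 7.74009 kN/m³.
A = 2.5 × 2.25 = 5.625 m².
From F = γ·h_c·A, the centroid depth is h_c = 106/(7.74009 × 5.625) = 2.43465 m.
Let θ = 75.1° be the plate's angle to the horizontal; measure y along the incline from where the plane meets the free surface. Vertical depth h = y·sinθ with sinθ = 0.966376.
Along the incline, y_c = h_c/sinθ = 2.43465/0.966376 = 2.51936 m.
The centroid lies 2.25/2 = 1.125 m below the top edge, so the top edge sits at y_top = 2.51936 − 1.125 = 1.39436 m along the incline.

y_top ≈ 1.39 m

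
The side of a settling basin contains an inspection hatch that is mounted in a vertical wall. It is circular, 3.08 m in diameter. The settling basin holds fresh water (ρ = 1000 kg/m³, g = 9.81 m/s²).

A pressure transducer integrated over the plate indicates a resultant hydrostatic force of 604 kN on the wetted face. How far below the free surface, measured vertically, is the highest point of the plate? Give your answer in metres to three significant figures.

d_top ≈ 6.72 m

γ = ρg = 1000 × 9.81 = 9810 N/m³ = 9.81 kN/m³.
A = π(1.54)² = 7.4506 m².
From F = γ·h_c·A, the centroid depth is h_c = 604/(9.81 × 7.4506) = 8.26374 m.
The centroid is at the centre, 1.54 m below the top of the plate, so the highest point sits at h_top = 8.26374 − 1.54 = 6.72374 m below the surface.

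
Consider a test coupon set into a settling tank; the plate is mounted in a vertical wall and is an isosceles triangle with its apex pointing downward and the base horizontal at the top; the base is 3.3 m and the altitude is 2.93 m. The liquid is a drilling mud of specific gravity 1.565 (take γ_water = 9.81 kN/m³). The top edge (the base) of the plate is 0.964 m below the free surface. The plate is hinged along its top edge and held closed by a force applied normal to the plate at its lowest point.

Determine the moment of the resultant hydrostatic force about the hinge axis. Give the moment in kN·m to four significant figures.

γ = 1.565 × 9.81 = 15.35265 kN/m³.
With the apex down, the centroid sits h/3 = 2.93/3 = 0.976667 m below the base (the top edge), so the centroid depth is h_c = 0.964 + 0.976667 = 1.94067 m.
A = ½ × 3.3 × 2.93 = 4.8345 m².
Resultant F = γ·h_c·A = 15.35265 × 1.94067 × 4.8345 = 144.041 kN.
I_c = b·h³/36 = 3.3 × 2.93³/36 = 2.30576 m⁴.
Centre of pressure: y_p = y_c + I_c/(y_c·A) = 1.94067 + 2.30576/(1.94067 × 4.8345) = 1.94067 + 0.24576 = 2.18643 m along the plane.
The resultant acts 0.976667 + 0.24576 = 1.22243 m (along the plate) below the hinge at the top edge, so the moment about the hinge is M = F × 1.22243 = 144.041 × 1.22243 = 176.08 kN·m.

M ≈ 176.1 kN·m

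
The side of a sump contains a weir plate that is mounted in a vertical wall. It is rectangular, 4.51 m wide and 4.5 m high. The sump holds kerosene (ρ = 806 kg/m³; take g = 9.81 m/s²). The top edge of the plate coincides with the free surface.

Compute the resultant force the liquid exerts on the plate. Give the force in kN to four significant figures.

γ = ρg = 806 × 9.81 / 1000 = 7.90686 kN/m³.
The centroid lies 4.5/2 = 2.25 m below the top edge, so the centroid depth is h_c = 2.25 m.
A = 4.51 × 4.5 = 20.295 m².
Resultant F = γ·h_c·A = 7.90686 × 2.25 × 20.295 = 361.057 kN.

F ≈ 361.1 kN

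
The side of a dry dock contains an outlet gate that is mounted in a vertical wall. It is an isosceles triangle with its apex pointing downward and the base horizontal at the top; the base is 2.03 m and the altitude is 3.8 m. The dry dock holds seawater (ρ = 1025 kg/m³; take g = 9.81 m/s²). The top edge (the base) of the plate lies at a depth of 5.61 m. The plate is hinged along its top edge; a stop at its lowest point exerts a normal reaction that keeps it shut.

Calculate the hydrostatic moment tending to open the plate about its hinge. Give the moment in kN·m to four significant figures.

γ = ρg = 1025 × 9.81 / 1000 = 10.05525 kN/m³.
With the apex down, the centroid sits h/3 = 3.8/3 = 1.26667 m below the base (the top edge), so the centroid depth is h_c = 5.61 + 1.26667 = 6.87667 m.
A = ½ × 2.03 × 3.8 = 3.857 m².
Resultant F = γ·h_c·A = 10.05525 × 6.87667 × 3.857 = 266.699 kN.
I_c = b·h³/36 = 2.03 × 3.8³/36 = 3.09417 m⁴.
Centre of pressure: y_p = y_c + I_c/(y_c·A) = 6.87667 + 3.09417/(6.87667 × 3.857) = 6.87667 + 0.116658 = 6.99333 m along the plane.
The resultant acts 1.26667 + 0.116658 = 1.38333 m (along the plate) below the hinge at the top edge, so the moment about the hinge is M = F × 1.38333 = 266.699 × 1.38333 = 368.933 kN·m.

M ≈ 368.9 kN·m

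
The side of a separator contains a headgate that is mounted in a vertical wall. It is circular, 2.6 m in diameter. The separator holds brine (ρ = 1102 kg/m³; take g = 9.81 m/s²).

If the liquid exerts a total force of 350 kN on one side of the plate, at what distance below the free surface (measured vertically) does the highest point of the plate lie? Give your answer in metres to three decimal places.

d_top ≈ 4.798 m

γ = ρg = 1102 × 9.81 / 1000 = 10.81062 kN/m³.
A = π(1.3)² = 5.30929 m².
From F = γ·h_c·A, the centroid depth is h_c = 350/(10.81062 × 5.30929) = 6.09791 m.
The centroid is at the centre, 1.3 m below the top of the plate, so the highest point sits at h_top = 6.09791 − 1.3 = 4.79791 m below the surface.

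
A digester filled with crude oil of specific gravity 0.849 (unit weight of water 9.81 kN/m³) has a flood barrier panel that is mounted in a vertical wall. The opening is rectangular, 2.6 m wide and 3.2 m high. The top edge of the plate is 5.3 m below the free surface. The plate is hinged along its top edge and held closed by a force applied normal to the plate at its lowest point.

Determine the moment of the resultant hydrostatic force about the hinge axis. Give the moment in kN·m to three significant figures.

γ = 0.849 × 9.81 = 8.32869 kN/m³.
The centroid lies 3.2/2 = 1.6 m below the top edge, so the centroid depth is h_c = 5.3 + 1.6 = 6.9 m.
A = 2.6 × 3.2 = 8.32 m².
Resultant F = γ·h_c·A = 8.32869 × 6.9 × 8.32 = 478.133 kN.
I_c = b·h³/12 = 2.6 × 3.2³/12 = 7.09973 m⁴.
Centre of pressure: y_p = y_c + I_c/(y_c·A) = 6.9 + 7.09973/(6.9 × 8.32) = 6.9 + 0.123671 = 7.02367 m along the plane.
The resultant acts 1.6 + 0.123671 = 1.72367 m (along the plate) below the hinge at the top edge, so the moment about the hinge is M = F × 1.72367 = 478.133 × 1.72367 = 824.144 kN·m.

M ≈ 824 kN·m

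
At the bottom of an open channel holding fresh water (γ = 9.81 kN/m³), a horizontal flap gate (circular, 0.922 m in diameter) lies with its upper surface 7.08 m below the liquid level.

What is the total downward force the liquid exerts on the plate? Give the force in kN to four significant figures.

F ≈ 46.37 kN

γ = 9.81 kN/m³.
The plate is horizontal, so pressure is uniform at p = γ·h = 9.81 × 7.08 = 69.4548 kN/m².
A = π(0.461)² = 0.667654 m².
F = p·A = 69.4548 × 0.667654 = 46.3718 kN.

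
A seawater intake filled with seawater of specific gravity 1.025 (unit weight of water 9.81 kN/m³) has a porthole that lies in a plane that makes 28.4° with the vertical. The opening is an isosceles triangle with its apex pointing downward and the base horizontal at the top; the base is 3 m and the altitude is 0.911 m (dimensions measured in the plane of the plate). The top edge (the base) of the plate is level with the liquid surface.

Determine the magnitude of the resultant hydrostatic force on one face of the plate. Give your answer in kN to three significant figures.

γ = 1.025 × 9.81 = 10.05525 kN/m³.
The plate makes 28.4° with the vertical, i.e. θ = 90° − 28.4° = 61.6° to the horizontal. Measuring y along the incline from the free-surface line, vertical depth h = y·sinθ with sinθ = 0.879649.
With the apex down, the centroid sits h/3 = 0.911/3 = 0.303667 m below the base (the top edge), so y_c = 0.303667 m and h_c = 0.303667 × 0.879649 = 0.26712 m.
A = ½ × 3 × 0.911 = 1.3665 m².
Resultant F = γ·h_c·A = 10.05525 × 0.26712 × 1.3665 = 3.67036 kN.

F ≈ 3.67 kN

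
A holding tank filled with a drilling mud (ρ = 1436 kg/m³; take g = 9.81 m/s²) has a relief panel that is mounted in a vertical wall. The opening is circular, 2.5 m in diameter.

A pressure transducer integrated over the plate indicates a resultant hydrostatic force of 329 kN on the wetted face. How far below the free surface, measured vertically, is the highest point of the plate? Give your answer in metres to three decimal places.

d_top ≈ 3.508 m

γ = ρg = 1436 × 9.81 / 1000 = 14.08716 kN/m³.
A = π(1.25)² = 4.90874 m².
From F = γ·h_c·A, the centroid depth is h_c = 329/(14.08716 × 4.90874) = 4.75776 m.
The centroid is at the centre, 1.25 m below the top of the plate, so the highest point sits at h_top = 4.75776 − 1.25 = 3.50776 m below the surface.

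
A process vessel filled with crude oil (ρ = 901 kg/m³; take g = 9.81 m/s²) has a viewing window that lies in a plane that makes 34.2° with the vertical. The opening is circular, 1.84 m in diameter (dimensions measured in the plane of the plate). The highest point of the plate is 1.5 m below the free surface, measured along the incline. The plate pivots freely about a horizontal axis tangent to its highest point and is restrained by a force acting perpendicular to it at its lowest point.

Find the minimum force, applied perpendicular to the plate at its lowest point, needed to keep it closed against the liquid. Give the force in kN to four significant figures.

P ≈ 25.76 kN

γ = ρg = 901 × 9.81 / 1000 = 8.83881 kN/m³.
The plate makes 34.2° with the vertical, i.e. θ = 90° − 34.2° = 55.8° to the horizontal. Measuring y along the incline from the free-surface line, vertical depth h = y·sinθ with sinθ = 0.827081.
The centroid is at the centre, 0.92 m below the top of the plate, so y_c = 1.5 + 0.92 = 2.42 m and h_c = 2.42 × 0.827081 = 2.00154 m.
A = π(0.92)² = 2.65904 m².
Resultant F = γ·h_c·A = 8.83881 × 2.00154 × 2.65904 = 47.0417 kN.
I_c = πr⁴/4 = π × 0.92⁴/4 = 0.562654 m⁴.
Centre of pressure: y_p = y_c + I_c/(y_c·A) = 2.42 + 0.562654/(2.42 × 2.65904) = 2.42 + 0.0874382 = 2.50744 m along the plane.
The resultant acts 0.92 + 0.0874382 = 1.00744 m (along the plate) below the hinge at the top edge, so the moment about the hinge is M = F × 1.00744 = 47.0417 × 1.00744 = 47.3917 kN·m.
A normal force at the bottom, 1.84 m from the hinge, must supply this moment: P = 47.3917/1.84 = 25.7564 kN.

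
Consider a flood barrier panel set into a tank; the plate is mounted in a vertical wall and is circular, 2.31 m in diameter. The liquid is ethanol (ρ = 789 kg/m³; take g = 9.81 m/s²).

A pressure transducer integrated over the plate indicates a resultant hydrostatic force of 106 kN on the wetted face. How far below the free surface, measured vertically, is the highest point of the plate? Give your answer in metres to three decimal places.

γ = ρg = 789 × 9.81 / 1000 = 7.74009 kN/m³.
A = π(1.155)² = 4.19096 m².
From F = γ·h_c·A, the centroid depth is h_c = 106/(7.74009 × 4.19096) = 3.26773 m.
The centroid is at the centre, 1.155 m below the top of the plate, so the highest point sits at h_top = 3.26773 − 1.155 = 2.11273 m below the surface.

d_top ≈ 2.113 m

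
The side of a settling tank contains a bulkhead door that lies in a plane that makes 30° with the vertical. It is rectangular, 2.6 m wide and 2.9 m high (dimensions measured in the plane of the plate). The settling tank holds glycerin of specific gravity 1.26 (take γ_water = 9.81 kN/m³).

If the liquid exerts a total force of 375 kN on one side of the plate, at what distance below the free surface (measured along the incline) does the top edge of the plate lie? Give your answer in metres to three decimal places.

γ = 1.26 × 9.81 = 12.3606 kN/m³.
A = 2.6 × 2.9 = 7.54 m².
From F = γ·h_c·A, the centroid depth is h_c = 375/(12.3606 × 7.54) = 4.02365 m.
The plate makes 30° with the vertical, i.e. θ = 90° − 30° = 60° to the horizontal. Measuring y along the incline from the free-surface line, vertical depth h = y·sinθ with sinθ = 0.866025.
Along the incline, y_c = h_c/sinθ = 4.02365/0.866025 = 4.64611 m.
The centroid lies 2.9/2 = 1.45 m below the top edge, so the top edge sits at y_top = 4.64611 − 1.45 = 3.19611 m along the incline.

y_top ≈ 3.196 m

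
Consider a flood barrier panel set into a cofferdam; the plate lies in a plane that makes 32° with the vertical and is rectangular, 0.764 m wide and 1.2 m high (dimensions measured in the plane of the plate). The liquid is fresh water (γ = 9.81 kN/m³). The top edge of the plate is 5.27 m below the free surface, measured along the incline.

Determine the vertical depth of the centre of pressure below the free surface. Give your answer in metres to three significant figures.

γ = 9.81 kN/m³.
The plate makes 32° with the vertical, i.e. θ = 90° − 32° = 58° to the horizontal. Measuring y along the incline from the free-surface line, vertical depth h = y·sinθ with sinθ = 0.848048.
The centroid lies 1.2/2 = 0.6 m below the top edge, so y_c = 5.27 + 0.6 = 5.87 m and h_c = 5.87 × 0.848048 = 4.97804 m.
A = 0.764 × 1.2 = 0.9168 m².
Resultant F = γ·h_c·A = 9.81 × 4.97804 × 0.9168 = 44.7715 kN.
I_c = b·h³/12 = 0.764 × 1.2³/12 = 0.110016 m⁴.
Centre of pressure: y_p = y_c + I_c/(y_c·A) = 5.87 + 0.110016/(5.87 × 0.9168) = 5.87 + 0.0204429 = 5.89044 m along the plane.
Vertically, h_p = y_p·sinθ = 5.89044 × 0.848048 = 4.99538 m.

h_p = 5.00 m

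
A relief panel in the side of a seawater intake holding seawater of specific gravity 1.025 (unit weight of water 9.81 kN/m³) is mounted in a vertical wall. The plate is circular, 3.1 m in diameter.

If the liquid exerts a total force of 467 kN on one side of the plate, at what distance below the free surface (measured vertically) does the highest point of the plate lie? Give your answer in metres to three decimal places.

d_top ≈ 4.603 m

γ = 1.025 × 9.81 = 10.05525 kN/m³.
A = π(1.55)² = 7.54768 m².
From F = γ·h_c·A, the centroid depth is h_c = 467/(10.05525 × 7.54768) = 6.15333 m.
The centroid is at the centre, 1.55 m below the top of the plate, so the highest point sits at h_top = 6.15333 − 1.55 = 4.60333 m below the surface.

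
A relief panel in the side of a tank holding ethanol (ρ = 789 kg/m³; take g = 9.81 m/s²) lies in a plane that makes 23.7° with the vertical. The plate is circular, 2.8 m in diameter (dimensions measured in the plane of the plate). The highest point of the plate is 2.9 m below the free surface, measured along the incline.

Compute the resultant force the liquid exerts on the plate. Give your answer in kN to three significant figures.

γ = ρg = 789 × 9.81 / 1000 = 7.74009 kN/m³.
The plate makes 23.7° with the vertical, i.e. θ = 90° − 23.7° = 66.3° to the horizontal. Measuring y along the incline from the free-surface line, vertical depth h = y·sinθ with sinθ = 0.915663.
The centroid is at the centre, 1.4 m below the top of the plate, so y_c = 2.9 + 1.4 = 4.3 m and h_c = 4.3 × 0.915663 = 3.93735 m.
A = π(1.4)² = 6.15752 m².
Resultant F = γ·h_c·A = 7.74009 × 3.93735 × 6.15752 = 187.653 kN.

F ≈ 188 kN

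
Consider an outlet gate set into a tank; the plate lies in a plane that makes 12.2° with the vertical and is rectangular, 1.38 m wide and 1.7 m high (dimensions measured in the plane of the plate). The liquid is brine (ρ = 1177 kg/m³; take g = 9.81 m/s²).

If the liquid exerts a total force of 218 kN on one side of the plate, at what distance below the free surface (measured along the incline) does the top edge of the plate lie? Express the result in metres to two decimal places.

y_top ≈ 7.38 m

γ = ρg = 1177 × 9.81 / 1000 = 11.54637 kN/m³.
A = 1.38 × 1.7 = 2.346 m².
From F = γ·h_c·A, the centroid depth is h_c = 218/(11.54637 × 2.346) = 8.04791 m.
The plate makes 12.2° with the vertical, i.e. θ = 90° − 12.2° = 77.8° to the horizontal. Measuring y along the incline from the free-surface line, vertical depth h = y·sinθ with sinθ = 0.977416.
Along the incline, y_c = h_c/sinθ = 8.04791/0.977416 = 8.23386 m.
The centroid lies 1.7/2 = 0.85 m below the top edge, so the top edge sits at y_top = 8.23386 − 0.85 = 7.38386 m along the incline.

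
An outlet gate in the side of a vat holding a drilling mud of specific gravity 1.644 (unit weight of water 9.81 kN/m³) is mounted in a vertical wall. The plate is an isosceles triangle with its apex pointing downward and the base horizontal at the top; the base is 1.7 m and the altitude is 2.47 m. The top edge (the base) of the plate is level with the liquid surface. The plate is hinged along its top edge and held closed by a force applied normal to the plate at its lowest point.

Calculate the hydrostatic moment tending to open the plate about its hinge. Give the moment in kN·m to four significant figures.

M ≈ 34.43 kN·m

γ = 1.644 × 9.81 = 16.12764 kN/m³.
With the apex down, the centroid sits h/3 = 2.47/3 = 0.823333 m below the base (the top edge), so the centroid depth is h_c = 0.823333 m.
A = ½ × 1.7 × 2.47 = 2.0995 m².
Resultant F = γ·h_c·A = 16.12764 × 0.823333 × 2.0995 = 27.878 kN.
I_c = b·h³/36 = 1.7 × 2.47³/36 = 0.711602 m⁴.
Centre of pressure: y_p = y_c + I_c/(y_c·A) = 0.823333 + 0.711602/(0.823333 × 2.0995) = 0.823333 + 0.411667 = 1.235 m along the plane.
The resultant acts 0.823333 + 0.411667 = 1.235 m (along the plate) below the hinge at the top edge, so the moment about the hinge is M = F × 1.235 = 27.878 × 1.235 = 34.4293 kN·m.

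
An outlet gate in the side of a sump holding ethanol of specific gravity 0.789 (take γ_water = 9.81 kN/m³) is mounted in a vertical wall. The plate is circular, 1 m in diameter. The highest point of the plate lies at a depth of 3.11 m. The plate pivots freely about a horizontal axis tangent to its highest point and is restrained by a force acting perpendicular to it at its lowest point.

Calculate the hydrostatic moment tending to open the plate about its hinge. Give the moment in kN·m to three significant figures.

γ = 0.789 × 9.81 = 7.74009 kN/m³.
The centroid is at the centre, 0.5 m below the top of the plate, so the centroid depth is h_c = 3.11 + 0.5 = 3.61 m.
A = π(0.5)² = 0.785398 m².
Resultant F = γ·h_c·A = 7.74009 × 3.61 × 0.785398 = 21.9454 kN.
I_c = πr⁴/4 = π × 0.5⁴/4 = 0.0490874 m⁴.
Centre of pressure: y_p = y_c + I_c/(y_c·A) = 3.61 + 0.0490874/(3.61 × 0.785398) = 3.61 + 0.017313 = 3.62731 m along the plane.
The resultant acts 0.5 + 0.017313 = 0.517313 m (along the plate) below the hinge at the top edge, so the moment about the hinge is M = F × 0.517313 = 21.9454 × 0.517313 = 11.3526 kN·m.

M ≈ 11.4 kN·m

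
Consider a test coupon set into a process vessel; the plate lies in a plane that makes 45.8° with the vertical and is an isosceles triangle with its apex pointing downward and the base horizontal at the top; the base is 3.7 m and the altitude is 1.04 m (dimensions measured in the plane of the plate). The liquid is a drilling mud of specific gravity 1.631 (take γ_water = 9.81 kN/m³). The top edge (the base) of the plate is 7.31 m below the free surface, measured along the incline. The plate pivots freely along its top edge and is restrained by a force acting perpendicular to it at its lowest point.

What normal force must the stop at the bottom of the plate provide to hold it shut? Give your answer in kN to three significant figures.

γ = 1.631 × 9.81 = 16.00011 kN/m³.
The plate makes 45.8° with the vertical, i.e. θ = 90° − 45.8° = 44.2° to the horizontal. Measuring y along the incline from the free-surface line, vertical depth h = y·sinθ with sinθ = 0.697165.
With the apex down, the centroid sits h/3 = 1.04/3 = 0.346667 m below the base (the top edge), so y_c = 7.31 + 0.346667 = 7.65667 m and h_c = 7.65667 × 0.697165 = 5.33796 m.
A = ½ × 3.7 × 1.04 = 1.924 m².
Resultant F = γ·h_c·A = 16.00011 × 5.33796 × 1.924 = 164.325 kN.
I_c = b·h³/36 = 3.7 × 1.04³/36 = 0.115611 m⁴.
Centre of pressure: y_p = y_c + I_c/(y_c·A) = 7.65667 + 0.115611/(7.65667 × 1.924) = 7.65667 + 0.00784791 = 7.66452 m along the plane.
The resultant acts 0.346667 + 0.00784791 = 0.354515 m (along the plate) below the hinge at the top edge, so the moment about the hinge is M = F × 0.354515 = 164.325 × 0.354515 = 58.2557 kN·m.
A normal force at the bottom, 1.04 m from the hinge, must supply this moment: P = 58.2557/1.04 = 56.0151 kN.

P ≈ 56.0 kN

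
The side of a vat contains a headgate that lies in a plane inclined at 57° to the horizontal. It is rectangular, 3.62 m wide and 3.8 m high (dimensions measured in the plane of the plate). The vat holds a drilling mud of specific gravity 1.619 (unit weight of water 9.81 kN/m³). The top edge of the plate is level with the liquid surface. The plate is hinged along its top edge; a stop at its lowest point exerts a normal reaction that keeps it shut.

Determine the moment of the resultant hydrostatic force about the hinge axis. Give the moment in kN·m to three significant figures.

M ≈ 882 kN·m

γ = 1.619 × 9.81 = 15.88239 kN/m³.
Let θ = 57° be the plate's angle to the horizontal; measure y along the incline from where the plane meets the free surface. Vertical depth h = y·sinθ with sinθ = 0.838671.
The centroid lies 3.8/2 = 1.9 m below the top edge, so y_c = 1.9 m and h_c = 1.9 × 0.838671 = 1.59347 m.
A = 3.62 × 3.8 = 13.756 m².
Resultant F = γ·h_c·A = 15.88239 × 1.59347 × 13.756 = 348.138 kN.
I_c = b·h³/12 = 3.62 × 3.8³/12 = 16.5531 m⁴.
Centre of pressure: y_p = y_c + I_c/(y_c·A) = 1.9 + 16.5531/(1.9 × 13.756) = 1.9 + 0.633335 = 2.53334 m along the plane.
The resultant acts 1.9 + 0.633335 = 2.53334 m (along the plate) below the hinge at the top edge, so the moment about the hinge is M = F × 2.53334 = 348.138 × 2.53334 = 881.952 kN·m.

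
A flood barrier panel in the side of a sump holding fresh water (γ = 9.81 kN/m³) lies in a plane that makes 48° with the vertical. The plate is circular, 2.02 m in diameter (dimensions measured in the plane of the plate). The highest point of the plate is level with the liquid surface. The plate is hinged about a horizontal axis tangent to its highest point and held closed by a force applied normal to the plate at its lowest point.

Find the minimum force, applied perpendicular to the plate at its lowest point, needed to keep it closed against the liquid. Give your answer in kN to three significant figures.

P ≈ 13.3 kN

γ = 9.81 kN/m³.
The plate makes 48° with the vertical, i.e. θ = 90° − 48° = 42° to the horizontal. Measuring y along the incline from the free-surface line, vertical depth h = y·sinθ with sinθ = 0.669131.
The centroid is at the centre, 1.01 m below the top of the plate, so y_c = 1.01 m and h_c = 1.01 × 0.669131 = 0.675822 m.
A = π(1.01)² = 3.20474 m².
Resultant F = γ·h_c·A = 9.81 × 0.675822 × 3.20474 = 21.2468 kN.
I_c = πr⁴/4 = π × 1.01⁴/4 = 0.817288 m⁴.
Centre of pressure: y_p = y_c + I_c/(y_c·A) = 1.01 + 0.817288/(1.01 × 3.20474) = 1.01 + 0.2525 = 1.2625 m along the plane.
The resultant acts 1.01 + 0.2525 = 1.2625 m (along the plate) below the hinge at the top edge, so the moment about the hinge is M = F × 1.2625 = 21.2468 × 1.2625 = 26.8241 kN·m.
A normal force at the bottom, 2.02 m from the hinge, must supply this moment: P = 26.8241/2.02 = 13.2793 kN.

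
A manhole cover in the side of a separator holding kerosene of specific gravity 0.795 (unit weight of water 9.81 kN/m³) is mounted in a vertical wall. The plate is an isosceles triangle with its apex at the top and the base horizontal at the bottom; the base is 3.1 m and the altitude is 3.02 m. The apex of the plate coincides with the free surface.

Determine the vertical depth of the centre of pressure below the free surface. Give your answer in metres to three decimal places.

h_p = 2.265 m

γ = 0.795 × 9.81 = 7.79895 kN/m³.
With the apex up, the centroid sits 2h/3 = 2 × 3.02/3 = 2.01333 m below the apex, so the centroid depth is h_c = 2.01333 m.
A = ½ × 3.1 × 3.02 = 4.681 m².
Resultant F = γ·h_c·A = 7.79895 × 2.01333 × 4.681 = 73.5004 kN.
I_c = b·h³/36 = 3.1 × 3.02³/36 = 2.37181 m⁴.
Centre of pressure: y_p = y_c + I_c/(y_c·A) = 2.01333 + 2.37181/(2.01333 × 4.681) = 2.01333 + 0.251667 = 2.265 m along the plane.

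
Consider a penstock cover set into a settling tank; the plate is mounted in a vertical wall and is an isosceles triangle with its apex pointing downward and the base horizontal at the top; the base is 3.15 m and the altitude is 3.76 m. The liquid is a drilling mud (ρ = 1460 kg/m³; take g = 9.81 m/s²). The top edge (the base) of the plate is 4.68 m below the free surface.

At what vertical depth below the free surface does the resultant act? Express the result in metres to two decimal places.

γ = ρg = 1460 × 9.81 / 1000 = 14.3226 kN/m³.
With the apex down, the centroid sits h/3 = 3.76/3 = 1.25333 m below the base (the top edge), so the centroid depth is h_c = 4.68 + 1.25333 = 5.93333 m.
A = ½ × 3.15 × 3.76 = 5.922 m².
Resultant F = γ·h_c·A = 14.3226 × 5.93333 × 5.922 = 503.256 kN.
I_c = b·h³/36 = 3.15 × 3.76³/36 = 4.65127 m⁴.
Centre of pressure: y_p = y_c + I_c/(y_c·A) = 5.93333 + 4.65127/(5.93333 × 5.922) = 5.93333 + 0.132375 = 6.0657 m along the plane.

h_p = 6.07 m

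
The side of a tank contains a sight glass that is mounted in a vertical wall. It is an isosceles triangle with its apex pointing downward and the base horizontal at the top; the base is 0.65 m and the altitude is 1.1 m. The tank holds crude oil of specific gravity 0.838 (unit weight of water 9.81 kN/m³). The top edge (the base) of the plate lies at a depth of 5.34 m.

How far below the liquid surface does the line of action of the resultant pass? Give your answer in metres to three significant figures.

γ = 0.838 × 9.81 = 8.22078 kN/m³.
With the apex down, the centroid sits h/3 = 1.1/3 = 0.366667 m below the base (the top edge), so the centroid depth is h_c = 5.34 + 0.366667 = 5.70667 m.
A = ½ × 0.65 × 1.1 = 0.3575 m².
Resultant F = γ·h_c·A = 8.22078 × 5.70667 × 0.3575 = 16.7715 kN.
I_c = b·h³/36 = 0.65 × 1.1³/36 = 0.0240319 m⁴.
Centre of pressure: y_p = y_c + I_c/(y_c·A) = 5.70667 + 0.0240319/(5.70667 × 0.3575) = 5.70667 + 0.0117796 = 5.71845 m along the plane.

h_p = 5.72 m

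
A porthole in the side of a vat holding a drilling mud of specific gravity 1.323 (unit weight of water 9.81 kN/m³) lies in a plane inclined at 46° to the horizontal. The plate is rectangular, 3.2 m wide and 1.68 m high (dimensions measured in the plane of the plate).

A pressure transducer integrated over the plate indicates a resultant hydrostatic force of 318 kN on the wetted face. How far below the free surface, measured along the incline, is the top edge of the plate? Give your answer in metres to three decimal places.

γ = 1.323 × 9.81 = 12.97863 kN/m³.
A = 3.2 × 1.68 = 5.376 m².
From F = γ·h_c·A, the centroid depth is h_c = 318/(12.97863 × 5.376) = 4.55763 m.
Let θ = 46° be the plate's angle to the horizontal; measure y along the incline from where the plane meets the free surface. Vertical depth h = y·sinθ with sinθ = 0.719340.
Along the incline, y_c = h_c/sinθ = 4.55763/0.719340 = 6.33585 m.
The centroid lies 1.68/2 = 0.84 m below the top edge, so the top edge sits at y_top = 6.33585 − 0.84 = 5.49585 m along the incline.

y_top ≈ 5.496 m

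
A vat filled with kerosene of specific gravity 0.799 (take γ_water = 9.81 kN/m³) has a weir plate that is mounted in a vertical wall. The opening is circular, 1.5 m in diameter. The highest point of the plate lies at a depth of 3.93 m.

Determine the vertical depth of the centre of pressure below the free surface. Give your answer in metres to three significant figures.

γ = 0.799 × 9.81 = 7.83819 kN/m³.
The centroid is at the centre, 0.75 m below the top of the plate, so the centroid depth is h_c = 3.93 + 0.75 = 4.68 m.
A = π(0.75)² = 1.76715 m².
Resultant F = γ·h_c·A = 7.83819 × 4.68 × 1.76715 = 64.8239 kN.
I_c = πr⁴/4 = π × 0.75⁴/4 = 0.248505 m⁴.
Centre of pressure: y_p = y_c + I_c/(y_c·A) = 4.68 + 0.248505/(4.68 × 1.76715) = 4.68 + 0.030048 = 4.71005 m along the plane.

h_p = 4.71 m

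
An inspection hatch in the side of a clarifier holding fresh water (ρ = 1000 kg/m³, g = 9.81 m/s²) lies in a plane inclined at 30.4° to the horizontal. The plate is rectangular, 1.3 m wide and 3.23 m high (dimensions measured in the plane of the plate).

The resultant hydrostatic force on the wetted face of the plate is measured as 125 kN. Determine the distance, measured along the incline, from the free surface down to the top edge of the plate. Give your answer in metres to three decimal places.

γ = ρg = 1000 × 9.81 = 9810 N/m³ = 9.81 kN/m³.
A = 1.3 × 3.23 = 4.199 m².
From F = γ·h_c·A, the centroid depth is h_c = 125/(9.81 × 4.199) = 3.03456 m.
Let θ = 30.4° be the plate's angle to the horizontal; measure y along the incline from where the plane meets the free surface. Vertical depth h = y·sinθ with sinθ = 0.506034.
Along the incline, y_c = h_c/sinθ = 3.03456/0.506034 = 5.99675 m.
The centroid lies 3.23/2 = 1.615 m below the top edge, so the top edge sits at y_top = 5.99675 − 1.615 = 4.38175 m along the incline.

y_top ≈ 4.382 m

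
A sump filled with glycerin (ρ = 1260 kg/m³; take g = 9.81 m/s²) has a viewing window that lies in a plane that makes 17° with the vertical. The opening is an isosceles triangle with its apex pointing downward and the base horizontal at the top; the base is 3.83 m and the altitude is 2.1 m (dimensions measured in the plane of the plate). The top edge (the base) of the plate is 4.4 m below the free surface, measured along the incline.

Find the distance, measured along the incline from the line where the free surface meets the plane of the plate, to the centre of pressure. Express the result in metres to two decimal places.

y_p = 5.15 m

γ = ρg = 1260 × 9.81 / 1000 = 12.3606 kN/m³.
The plate makes 17° with the vertical, i.e. θ = 90° − 17° = 73° to the horizontal. Measuring y along the incline from the free-surface line, vertical depth h = y·sinθ with sinθ = 0.956305.
With the apex down, the centroid sits h/3 = 2.1/3 = 0.7 m below the base (the top edge), so y_c = 4.4 + 0.7 = 5.1 m and h_c = 5.1 × 0.956305 = 4.87716 m.
A = ½ × 3.83 × 2.1 = 4.0215 m².
Resultant F = γ·h_c·A = 12.3606 × 4.87716 × 4.0215 = 242.435 kN.
I_c = b·h³/36 = 3.83 × 2.1³/36 = 0.985268 m⁴.
Centre of pressure: y_p = y_c + I_c/(y_c·A) = 5.1 + 0.985268/(5.1 × 4.0215) = 5.1 + 0.0480392 = 5.14804 m along the plane.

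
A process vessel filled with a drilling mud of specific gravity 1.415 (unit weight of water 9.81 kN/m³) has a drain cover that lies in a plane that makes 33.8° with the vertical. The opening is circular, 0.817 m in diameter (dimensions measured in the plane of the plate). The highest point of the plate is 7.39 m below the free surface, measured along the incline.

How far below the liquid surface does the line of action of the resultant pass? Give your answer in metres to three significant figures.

h_p = 6.48 m

γ = 1.415 × 9.81 = 13.88115 kN/m³.
The plate makes 33.8° with the vertical, i.e. θ = 90° − 33.8° = 56.2° to the horizontal. Measuring y along the incline from the free-surface line, vertical depth h = y·sinθ with sinθ = 0.830984.
The centroid is at the centre, 0.4085 m below the top of the plate, so y_c = 7.39 + 0.4085 = 7.7985 m and h_c = 7.7985 × 0.830984 = 6.48043 m.
A = π(0.4085)² = 0.524245 m².
Resultant F = γ·h_c·A = 13.88115 × 6.48043 × 0.524245 = 47.1589 kN.
I_c = πr⁴/4 = π × 0.4085⁴/4 = 0.0218705 m⁴.
Centre of pressure: y_p = y_c + I_c/(y_c·A) = 7.7985 + 0.0218705/(7.7985 × 0.524245) = 7.7985 + 0.0053495 = 7.80385 m along the plane.
Vertically, h_p = y_p·sinθ = 7.80385 × 0.830984 = 6.48487 m.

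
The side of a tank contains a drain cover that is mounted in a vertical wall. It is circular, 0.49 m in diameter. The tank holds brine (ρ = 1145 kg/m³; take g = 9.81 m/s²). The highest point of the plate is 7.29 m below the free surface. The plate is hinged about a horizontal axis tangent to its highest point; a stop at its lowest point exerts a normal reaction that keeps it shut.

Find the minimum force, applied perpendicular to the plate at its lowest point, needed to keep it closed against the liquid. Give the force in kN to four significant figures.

P ≈ 8.045 kN

γ = ρg = 1145 × 9.81 / 1000 = 11.23245 kN/m³.
The centroid is at the centre, 0.245 m below the top of the plate, so the centroid depth is h_c = 7.29 + 0.245 = 7.535 m.
A = π(0.245)² = 0.188574 m².
Resultant F = γ·h_c·A = 11.23245 × 7.535 × 0.188574 = 15.9602 kN.
I_c = πr⁴/4 = π × 0.245⁴/4 = 0.00282979 m⁴.
Centre of pressure: y_p = y_c + I_c/(y_c·A) = 7.535 + 0.00282979/(7.535 × 0.188574) = 7.535 + 0.00199154 = 7.53699 m along the plane.
The resultant acts 0.245 + 0.00199154 = 0.246992 m (along the plate) below the hinge at the top edge, so the moment about the hinge is M = F × 0.246992 = 15.9602 × 0.246992 = 3.94204 kN·m.
A normal force at the bottom, 0.49 m from the hinge, must supply this moment: P = 3.94204/0.49 = 8.04498 kN.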